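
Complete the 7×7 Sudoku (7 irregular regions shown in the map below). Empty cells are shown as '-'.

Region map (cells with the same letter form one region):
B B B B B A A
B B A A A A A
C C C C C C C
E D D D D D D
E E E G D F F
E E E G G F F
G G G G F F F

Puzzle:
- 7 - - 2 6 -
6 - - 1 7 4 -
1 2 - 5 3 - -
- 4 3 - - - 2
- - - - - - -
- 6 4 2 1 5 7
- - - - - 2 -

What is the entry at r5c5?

5

r3c6 = 7 (sole candidate).
r4c6 = 1 (sole candidate).
r5c6 = 3 (sole candidate).
r6c1 = 3 (sole candidate).
r3c3 = 6 (sole candidate).
r3c7 = 4 (sole candidate).
r1c3 = 1 (hidden single in row 1).
r2c3 = 2 (hidden single in row 2).
r5c1 = 2 (hidden single in row 5).
r5c4 = 4 (hidden single in row 5).
r1c4 = 3 (sole candidate).
r1c7 = 5 (sole candidate).
r2c2 = 5 (sole candidate).
r2c7 = 3 (sole candidate).
r5c2 = 1 (sole candidate).
r5c7 = 6 (sole candidate).
r7c2 = 3 (sole candidate).
r7c5 = 4 (sole candidate).
r7c7 = 1 (sole candidate).
r1c1 = 4 (sole candidate).
r5c5 = 5: row 5 has {1,2,3,4,6}; col 5 has {1,2,3,4,7}; region has {1,2,3,4} → only 5 remains.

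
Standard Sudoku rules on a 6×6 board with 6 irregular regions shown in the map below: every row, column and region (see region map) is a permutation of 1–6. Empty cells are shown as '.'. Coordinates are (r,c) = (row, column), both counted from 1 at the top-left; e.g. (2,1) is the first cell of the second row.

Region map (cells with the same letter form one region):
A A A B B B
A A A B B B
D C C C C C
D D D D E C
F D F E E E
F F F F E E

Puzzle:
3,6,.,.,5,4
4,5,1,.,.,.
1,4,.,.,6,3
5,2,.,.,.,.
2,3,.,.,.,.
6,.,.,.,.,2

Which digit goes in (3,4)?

2

(1,3) = 2 (sole candidate).
(1,4) = 1 (sole candidate).
(2,6) = 6 (sole candidate).
(3,3) = 5 (sole candidate).
(3,4) = 2: row 3 has {1,3,4,5,6}; col 4 has {1}; region has {3,4,5,6} → only 2 remains.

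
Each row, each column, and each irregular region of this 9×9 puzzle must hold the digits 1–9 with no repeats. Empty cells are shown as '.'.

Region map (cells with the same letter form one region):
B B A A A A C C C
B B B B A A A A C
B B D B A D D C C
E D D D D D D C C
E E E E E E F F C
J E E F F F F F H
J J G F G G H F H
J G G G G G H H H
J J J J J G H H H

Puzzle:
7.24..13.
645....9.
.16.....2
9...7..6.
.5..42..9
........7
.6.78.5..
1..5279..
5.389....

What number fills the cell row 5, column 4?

row 2, column 9 = 8 (sole candidate).
row 8, column 2 = 3 (sole candidate).
row 8, column 3 = 4 (sole candidate).
row 8, column 8 = 8 (sole candidate).
row 8, column 9 = 6 (sole candidate).
row 1, column 9 = 5 (sole candidate).
row 4, column 9 = 4 (sole candidate).
row 5, column 8 = 1 (sole candidate).
row 6, column 2 = 8 (sole candidate).
row 6, column 3 = 1 (sole candidate).
row 7, column 3 = 9 (sole candidate).
row 7, column 6 = 1 (sole candidate).
row 7, column 9 = 3 (sole candidate).
row 9, column 6 = 6 (sole candidate).
row 9, column 9 = 1 (sole candidate).
row 1, column 2 = 9 (sole candidate).
row 1, column 5 = 6 (sole candidate).
row 1, column 6 = 8 (sole candidate).
row 2, column 6 = 3 (sole candidate).
row 2, column 7 = 7 (sole candidate).
row 3, column 4 = 3 (sole candidate).
row 3, column 5 = 5 (sole candidate).
row 3, column 8 = 7 (sole candidate).
row 4, column 2 = 2 (sole candidate).
row 4, column 3 = 8 (sole candidate).
row 4, column 4 = 1 (sole candidate).
row 4, column 6 = 5 (sole candidate).
row 4, column 7 = 3 (sole candidate).
row 5, column 1 = 3 (sole candidate).
row 5, column 3 = 7 (sole candidate).
row 5, column 4 = 6: row 5 has {1,2,3,4,5,7,9}; col 4 has {1,3,4,5,7,8}; region has {1,2,3,4,5,7,8,9} → only 6 remains.

6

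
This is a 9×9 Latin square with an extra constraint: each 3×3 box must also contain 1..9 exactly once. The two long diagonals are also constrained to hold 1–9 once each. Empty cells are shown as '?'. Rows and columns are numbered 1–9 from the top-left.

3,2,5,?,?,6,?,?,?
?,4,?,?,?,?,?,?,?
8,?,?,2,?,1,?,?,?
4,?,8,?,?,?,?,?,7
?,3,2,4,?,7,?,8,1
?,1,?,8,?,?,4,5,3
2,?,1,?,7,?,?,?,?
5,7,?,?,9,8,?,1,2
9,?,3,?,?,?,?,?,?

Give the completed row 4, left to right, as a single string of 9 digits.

458913267

R1C9 = 4 (sole candidate).
R5C1 = 6 (sole candidate).
R5C5 = 5 (sole candidate).
R5C7 = 9 (sole candidate).
R6C1 = 7 (sole candidate).
R6C3 = 9 (sole candidate).
R6C6 = 2 (sole candidate).
R1C5 = 8 (sole candidate).
R2C1 = 1 (sole candidate).
R2C5 = 3 (sole candidate).
R3C5 = 4 (sole candidate).
R4C2 = 5: row 4 has {4,7,8}; col 2 has {1,2,3,4,7}; box has {1,2,3,4,6,7,8,9} → only 5 remains.
R4C6 = 3: row 4 has {4,5,7,8}; col 6 has {1,2,6,7,8}; box has {2,4,5,7,8}; anti-diagonal has {1,4,5,7,8,9} → only 3 remains.
R6C5 = 6 (sole candidate).
R3C7 = 6 (sole candidate).
R4C4 = 9: row 4 has {3,4,5,7,8}; col 4 has {2,4,8}; box has {2,3,4,5,6,7,8}; main diagonal has {1,2,3,4,5} → only 9 remains.
R4C5 = 1: row 4 has {3,4,5,7,8,9}; col 5 has {3,4,5,6,7,8,9}; box has {2,3,4,5,6,7,8,9} → only 1 remains.
R4C7 = 2: row 4 has {1,3,4,5,7,8,9}; col 7 has {4,6,9}; box has {1,3,4,5,7,8,9} → only 2 remains.
R4C8 = 6: row 4 has {1,2,3,4,5,7,8,9}; col 8 has {1,5,8}; box has {1,2,3,4,5,7,8,9} → only 6 remains.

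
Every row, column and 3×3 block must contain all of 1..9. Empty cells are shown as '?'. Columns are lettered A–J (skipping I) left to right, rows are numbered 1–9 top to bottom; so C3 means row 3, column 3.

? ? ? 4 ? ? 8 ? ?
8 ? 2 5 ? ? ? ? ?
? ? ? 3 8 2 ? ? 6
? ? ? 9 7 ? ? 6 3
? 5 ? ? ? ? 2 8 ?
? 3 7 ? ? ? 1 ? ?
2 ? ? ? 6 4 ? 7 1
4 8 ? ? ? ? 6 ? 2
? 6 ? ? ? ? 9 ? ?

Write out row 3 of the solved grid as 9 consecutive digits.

549382716

A4 = 1 (sole candidate).
B7 = 9 (sole candidate).
D7 = 8 (sole candidate).
H1 = 2 (hidden single in row 1).
F2 = 6 (hidden single in row 2).
B4 = 2 (hidden single in row 4).
J5 = 7 (hidden single in row 5).
F6 = 8 (hidden single in row 6).
F4 = 5 (sole candidate).
G4 = 4 (sole candidate).
C4 = 8 (sole candidate).
E6 = 4 (hidden single in row 6).
C5 = 4 (hidden single in row 5).
A5 = 9 (hidden single in row 5).
A6 = 6 (sole candidate).
D6 = 2 (sole candidate).
C1 = 6 (hidden single in row 1).
A1 = 3 (hidden single in row 1).
J1 = 5 (hidden single in row 1).
G3 = 7: row 3 has {2,3,6,8}; col 7 has {1,2,4,6,8,9}; box has {2,5,6,8} → only 7 remains.
J6 = 9 (sole candidate).
G2 = 3 (sole candidate).
J2 = 4 (sole candidate).
A3 = 5: row 3 has {2,3,6,7,8}; col 1 has {1,2,3,4,6,8,9}; box has {2,3,6,8} → only 5 remains.
H6 = 5 (sole candidate).
G7 = 5 (sole candidate).
H8 = 3 (sole candidate).
A9 = 7 (sole candidate).
D9 = 1 (sole candidate).
F9 = 3 (sole candidate).
H9 = 4 (sole candidate).
J9 = 8 (sole candidate).
D5 = 6 (sole candidate).
F5 = 1 (sole candidate).
C7 = 3 (sole candidate).
D8 = 7 (sole candidate).
F8 = 9 (sole candidate).
C9 = 5 (sole candidate).
E9 = 2 (sole candidate).
F1 = 7 (sole candidate).
E5 = 3 (sole candidate).
C8 = 1 (sole candidate).
E8 = 5 (sole candidate).
B1 = 1 (sole candidate).
E1 = 9 (sole candidate).
B2 = 7 (sole candidate).
E2 = 1 (sole candidate).
H2 = 9 (sole candidate).
B3 = 4: row 3 has {2,3,5,6,7,8}; col 2 has {1,2,3,5,6,7,8,9}; box has {1,2,3,5,6,7,8} → only 4 remains.
C3 = 9: row 3 has {2,3,4,5,6,7,8}; col 3 has {1,2,3,4,5,6,7,8}; box has {1,2,3,4,5,6,7,8} → only 9 remains.
H3 = 1: row 3 has {2,3,4,5,6,7,8,9}; col 8 has {2,3,4,5,6,7,8,9}; box has {2,3,4,5,6,7,8,9} → only 1 remains.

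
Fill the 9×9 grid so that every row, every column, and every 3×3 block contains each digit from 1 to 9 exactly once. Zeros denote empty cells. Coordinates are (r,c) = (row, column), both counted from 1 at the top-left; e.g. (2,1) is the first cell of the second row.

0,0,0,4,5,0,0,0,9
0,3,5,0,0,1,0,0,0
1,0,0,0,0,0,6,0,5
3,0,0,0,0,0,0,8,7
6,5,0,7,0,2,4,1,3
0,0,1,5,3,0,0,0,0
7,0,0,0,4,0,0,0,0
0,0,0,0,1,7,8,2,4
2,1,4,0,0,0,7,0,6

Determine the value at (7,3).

(1,1) = 8: row 1 has {4,5,9}; col 1 has {1,2,3,6,7}; box has {1,3,5} → only 8 remains.
(2,7) = 2: row 2 has {1,3,5}; col 7 has {4,6,7,8}; box has {5,6,9} → only 2 remains.
(2,9) = 8: row 2 has {1,2,3,5}; col 9 has {3,4,5,6,7,9}; box has {2,5,6,9} → only 8 remains.
(6,7) = 9: row 6 has {1,3,5}; col 7 has {2,4,6,7,8}; box has {1,3,4,7,8} → only 9 remains.
(6,8) = 6: row 6 has {1,3,5,9}; col 8 has {1,2,8}; box has {1,3,4,7,8,9} → only 6 remains.
(6,9) = 2: row 6 has {1,3,5,6,9}; col 9 has {3,4,5,6,7,8,9}; box has {1,3,4,6,7,8,9} → only 2 remains.
(7,9) = 1: row 7 has {4,7}; col 9 has {2,3,4,5,6,7,8,9}; box has {2,4,6,7,8} → only 1 remains.
(4,7) = 5: row 4 has {3,7,8}; col 7 has {2,4,6,7,8,9}; box has {1,2,3,4,6,7,8,9} → only 5 remains.
(6,1) = 4: row 6 has {1,2,3,5,6,9}; col 1 has {1,2,3,6,7,8}; box has {1,3,5,6} → only 4 remains.
(6,6) = 8: row 6 has {1,2,3,4,5,6,9}; col 6 has {1,2,7}; box has {2,3,5,7} → only 8 remains.
(7,7) = 3: row 7 has {1,4,7}; col 7 has {2,4,5,6,7,8,9}; box has {1,2,4,6,7,8} → only 3 remains.
(1,7) = 1: row 1 has {4,5,8,9}; col 7 has {2,3,4,5,6,7,8,9}; box has {2,5,6,8,9} → only 1 remains.
(2,1) = 9: row 2 has {1,2,3,5,8}; col 1 has {1,2,3,4,6,7,8}; box has {1,3,5,8} → only 9 remains.
(2,4) = 6: row 2 has {1,2,3,5,8,9}; col 4 has {4,5,7}; box has {1,4,5} → only 6 remains.
(2,5) = 7: row 2 has {1,2,3,5,6,8,9}; col 5 has {1,3,4,5}; box has {1,4,5,6} → only 7 remains.
(2,8) = 4: row 2 has {1,2,3,5,6,7,8,9}; col 8 has {1,2,6,8}; box has {1,2,5,6,8,9} → only 4 remains.
(5,5) = 9: row 5 has {1,2,3,4,5,6,7}; col 5 has {1,3,4,5,7}; box has {2,3,5,7,8} → only 9 remains.
(6,2) = 7: row 6 has {1,2,3,4,5,6,8,9}; col 2 has {1,3,5}; box has {1,3,4,5,6} → only 7 remains.
(8,1) = 5: row 8 has {1,2,4,7,8}; col 1 has {1,2,3,4,6,7,8,9}; box has {1,2,4,7} → only 5 remains.
(9,5) = 8: row 9 has {1,2,4,6,7}; col 5 has {1,3,4,5,7,9}; box has {1,4,7} → only 8 remains.
(1,6) = 3: row 1 has {1,4,5,8,9}; col 6 has {1,2,7,8}; box has {1,4,5,6,7} → only 3 remains.
(1,8) = 7: row 1 has {1,3,4,5,8,9}; col 8 has {1,2,4,6,8}; box has {1,2,4,5,6,8,9} → only 7 remains.
(3,5) = 2: row 3 has {1,5,6}; col 5 has {1,3,4,5,7,8,9}; box has {1,3,4,5,6,7} → only 2 remains.
(3,6) = 9: row 3 has {1,2,5,6}; col 6 has {1,2,3,7,8}; box has {1,2,3,4,5,6,7} → only 9 remains.
(3,8) = 3: row 3 has {1,2,5,6,9}; col 8 has {1,2,4,6,7,8}; box has {1,2,4,5,6,7,8,9} → only 3 remains.
(4,4) = 1: row 4 has {3,5,7,8}; col 4 has {4,5,6,7}; box has {2,3,5,7,8,9} → only 1 remains.
(4,5) = 6: row 4 has {1,3,5,7,8}; col 5 has {1,2,3,4,5,7,8,9}; box has {1,2,3,5,7,8,9} → only 6 remains.
(4,6) = 4: row 4 has {1,3,5,6,7,8}; col 6 has {1,2,3,7,8,9}; box has {1,2,3,5,6,7,8,9} → only 4 remains.
(5,3) = 8: row 5 has {1,2,3,4,5,6,7,9}; col 3 has {1,4,5}; box has {1,3,4,5,6,7} → only 8 remains.
(9,6) = 5: row 9 has {1,2,4,6,7,8}; col 6 has {1,2,3,4,7,8,9}; box has {1,4,7,8} → only 5 remains.
(9,8) = 9: row 9 has {1,2,4,5,6,7,8}; col 8 has {1,2,3,4,6,7,8}; box has {1,2,3,4,6,7,8} → only 9 remains.
(3,2) = 4: row 3 has {1,2,3,5,6,9}; col 2 has {1,3,5,7}; box has {1,3,5,8,9} → only 4 remains.
(3,3) = 7: row 3 has {1,2,3,4,5,6,9}; col 3 has {1,4,5,8}; box has {1,3,4,5,8,9} → only 7 remains.
(3,4) = 8: row 3 has {1,2,3,4,5,6,7,9}; col 4 has {1,4,5,6,7}; box has {1,2,3,4,5,6,7,9} → only 8 remains.
(7,6) = 6: row 7 has {1,3,4,7}; col 6 has {1,2,3,4,5,7,8,9}; box has {1,4,5,7,8} → only 6 remains.
(7,8) = 5: row 7 has {1,3,4,6,7}; col 8 has {1,2,3,4,6,7,8,9}; box has {1,2,3,4,6,7,8,9} → only 5 remains.
(9,4) = 3: row 9 has {1,2,4,5,6,7,8,9}; col 4 has {1,4,5,6,7,8}; box has {1,4,5,6,7,8} → only 3 remains.
(7,3) = 9: row 7 has {1,3,4,5,6,7}; col 3 has {1,4,5,7,8}; box has {1,2,4,5,7} → only 9 remains.

9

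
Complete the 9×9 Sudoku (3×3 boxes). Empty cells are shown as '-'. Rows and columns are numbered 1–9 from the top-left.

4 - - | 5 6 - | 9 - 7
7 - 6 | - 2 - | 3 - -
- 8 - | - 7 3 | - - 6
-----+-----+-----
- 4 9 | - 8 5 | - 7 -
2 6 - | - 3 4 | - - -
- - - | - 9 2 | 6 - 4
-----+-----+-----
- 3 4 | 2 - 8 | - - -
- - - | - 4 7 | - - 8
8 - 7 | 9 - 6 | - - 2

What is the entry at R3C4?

R1C6 = 1 (sole candidate).
R2C6 = 9 (sole candidate).
R3C4 = 4: row 3 has {3,6,7,8}; col 4 has {2,5,9}; box has {1,2,3,5,6,7,9} → only 4 remains.

4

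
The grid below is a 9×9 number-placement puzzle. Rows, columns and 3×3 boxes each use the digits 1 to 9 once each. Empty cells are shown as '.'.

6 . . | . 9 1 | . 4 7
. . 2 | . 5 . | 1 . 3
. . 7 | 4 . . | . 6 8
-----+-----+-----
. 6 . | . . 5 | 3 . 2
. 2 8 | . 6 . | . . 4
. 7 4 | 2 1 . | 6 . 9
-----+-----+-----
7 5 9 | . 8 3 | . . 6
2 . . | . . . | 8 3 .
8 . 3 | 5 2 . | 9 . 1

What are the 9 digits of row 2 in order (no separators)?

R1C3 = 5 (sole candidate).
R1C7 = 2 (sole candidate).
R2C8 = 9: row 2 has {1,2,3,5}; col 8 has {3,4,6}; box has {1,2,3,4,6,7,8} → only 9 remains.
R3C5 = 3 (sole candidate).
R3C6 = 2 (sole candidate).
R3C7 = 5 (sole candidate).
R4C3 = 1 (sole candidate).
R5C7 = 7 (sole candidate).
R6C6 = 8 (sole candidate).
R6C8 = 5 (sole candidate).
R7C4 = 1 (sole candidate).
R7C7 = 4 (sole candidate).
R7C8 = 2 (sole candidate).
R8C3 = 6 (sole candidate).
R8C9 = 5 (sole candidate).
R9C2 = 4 (sole candidate).
R9C8 = 7 (sole candidate).
R1C4 = 8 (sole candidate).
R2C1 = 4: row 2 has {1,2,3,5,9}; col 1 has {2,6,7,8}; box has {2,5,6,7} → only 4 remains.
R2C2 = 8: row 2 has {1,2,3,4,5,9}; col 2 has {2,4,5,6,7}; box has {2,4,5,6,7} → only 8 remains.
R4C1 = 9 (sole candidate).
R4C4 = 7 (sole candidate).
R4C5 = 4 (sole candidate).
R4C8 = 8 (sole candidate).
R5C6 = 9 (sole candidate).
R5C8 = 1 (sole candidate).
R6C1 = 3 (sole candidate).
R8C2 = 1 (sole candidate).
R8C4 = 9 (sole candidate).
R8C5 = 7 (sole candidate).
R8C6 = 4 (sole candidate).
R9C6 = 6 (sole candidate).
R1C2 = 3 (sole candidate).
R2C4 = 6: row 2 has {1,2,3,4,5,8,9}; col 4 has {1,2,4,5,7,8,9}; box has {1,2,3,4,5,8,9} → only 6 remains.
R2C6 = 7: row 2 has {1,2,3,4,5,6,8,9}; col 6 has {1,2,3,4,5,6,8,9}; box has {1,2,3,4,5,6,8,9} → only 7 remains.

482657193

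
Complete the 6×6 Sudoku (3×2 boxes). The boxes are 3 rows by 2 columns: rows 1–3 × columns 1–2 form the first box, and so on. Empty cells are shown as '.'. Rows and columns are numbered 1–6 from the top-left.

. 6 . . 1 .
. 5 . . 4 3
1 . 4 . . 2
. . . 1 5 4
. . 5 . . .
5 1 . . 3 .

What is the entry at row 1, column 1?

row 1, column 6 = 5: row 1 has {1,6}; col 6 has {2,3,4}; box has {1,2,3,4} → only 5 remains.
row 2, column 1 = 2: row 2 has {3,4,5}; col 1 has {1,5}; box has {1,5,6} → only 2 remains.
row 2, column 4 = 6: row 2 has {2,3,4,5}; col 4 has {1}; box has {4} → only 6 remains.
row 3, column 2 = 3: row 3 has {1,2,4}; col 2 has {1,5,6}; box has {1,2,5,6} → only 3 remains.
row 3, column 4 = 5: row 3 has {1,2,3,4}; col 4 has {1,6}; box has {4,6} → only 5 remains.
row 3, column 5 = 6: row 3 has {1,2,3,4,5}; col 5 has {1,3,4,5}; box has {1,2,3,4,5} → only 6 remains.
row 4, column 2 = 2: row 4 has {1,4,5}; col 2 has {1,3,5,6}; box has {1,5} → only 2 remains.
row 5, column 2 = 4: row 5 has {5}; col 2 has {1,2,3,5,6}; box has {1,2,5} → only 4 remains.
row 5, column 5 = 2: row 5 has {4,5}; col 5 has {1,3,4,5,6}; box has {3,4,5} → only 2 remains.
row 6, column 6 = 6: row 6 has {1,3,5}; col 6 has {2,3,4,5}; box has {2,3,4,5} → only 6 remains.
row 1, column 1 = 4: row 1 has {1,5,6}; col 1 has {1,2,5}; box has {1,2,3,5,6} → only 4 remains.

4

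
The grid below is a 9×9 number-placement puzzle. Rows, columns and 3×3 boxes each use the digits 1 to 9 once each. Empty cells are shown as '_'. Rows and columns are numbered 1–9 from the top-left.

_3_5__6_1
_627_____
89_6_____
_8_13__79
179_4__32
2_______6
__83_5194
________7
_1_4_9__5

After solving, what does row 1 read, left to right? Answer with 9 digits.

R3C9 = 3: row 3 has {6,8,9}; col 9 has {1,2,4,5,6,7,9}; box has {1,6} → only 3 remains.
R5C4 = 8: row 5 has {1,2,3,4,7,9}; col 4 has {1,3,4,5,6,7}; box has {1,3,4} → only 8 remains.
R5C6 = 6: row 5 has {1,2,3,4,7,8,9}; col 6 has {5,9}; box has {1,3,4,8} → only 6 remains.
R5C7 = 5: row 5 has {1,2,3,4,6,7,8,9}; col 7 has {1,6}; box has {2,3,6,7,9} → only 5 remains.
R6C4 = 9: row 6 has {2,6}; col 4 has {1,3,4,5,6,7,8}; box has {1,3,4,6,8} → only 9 remains.
R6C6 = 7: row 6 has {2,6,9}; col 6 has {5,6,9}; box has {1,3,4,6,8,9} → only 7 remains.
R7C2 = 2: row 7 has {1,3,4,5,8,9}; col 2 has {1,3,6,7,8,9}; box has {1,8} → only 2 remains.
R8C4 = 2: row 8 has {7}; col 4 has {1,3,4,5,6,7,8,9}; box has {3,4,5,9} → only 2 remains.
R2C9 = 8: row 2 has {2,6,7}; col 9 has {1,2,3,4,5,6,7,9}; box has {1,3,6} → only 8 remains.
R4C6 = 2: row 4 has {1,3,7,8,9}; col 6 has {5,6,7,9}; box has {1,3,4,6,7,8,9} → only 2 remains.
R4C7 = 4: row 4 has {1,2,3,7,8,9}; col 7 has {1,5,6}; box has {2,3,5,6,7,9} → only 4 remains.
R6C5 = 5: row 6 has {2,6,7,9}; col 5 has {3,4}; box has {1,2,3,4,6,7,8,9} → only 5 remains.
R6C7 = 8: row 6 has {2,5,6,7,9}; col 7 has {1,4,5,6}; box has {2,3,4,5,6,7,9} → only 8 remains.
R6C8 = 1: row 6 has {2,5,6,7,8,9}; col 8 has {3,7,9}; box has {2,3,4,5,6,7,8,9} → only 1 remains.
R8C7 = 3: row 8 has {2,7}; col 7 has {1,4,5,6,8}; box has {1,4,5,7,9} → only 3 remains.
R9C7 = 2: row 9 has {1,4,5,9}; col 7 has {1,3,4,5,6,8}; box has {1,3,4,5,7,9} → only 2 remains.
R2C7 = 9: row 2 has {2,6,7,8}; col 7 has {1,2,3,4,5,6,8}; box has {1,3,6,8} → only 9 remains.
R3C7 = 7: row 3 has {3,6,8,9}; col 7 has {1,2,3,4,5,6,8,9}; box has {1,3,6,8,9} → only 7 remains.
R6C2 = 4: row 6 has {1,2,5,6,7,8,9}; col 2 has {1,2,3,6,7,8,9}; box has {1,2,7,8,9} → only 4 remains.
R6C3 = 3: row 6 has {1,2,4,5,6,7,8,9}; col 3 has {2,8,9}; box has {1,2,4,7,8,9} → only 3 remains.
R8C2 = 5: row 8 has {2,3,7}; col 2 has {1,2,3,4,6,7,8,9}; box has {1,2,8} → only 5 remains.
R2C5 = 1: row 2 has {2,6,7,8,9}; col 5 has {3,4,5}; box has {5,6,7} → only 1 remains.
R3C5 = 2: row 3 has {3,6,7,8,9}; col 5 has {1,3,4,5}; box has {1,5,6,7} → only 2 remains.
R3C6 = 4: row 3 has {2,3,6,7,8,9}; col 6 has {2,5,6,7,9}; box has {1,2,5,6,7} → only 4 remains.
R3C8 = 5: row 3 has {2,3,4,6,7,8,9}; col 8 has {1,3,7,9}; box has {1,3,6,7,8,9} → only 5 remains.
R1C6 = 8: row 1 has {1,3,5,6}; col 6 has {2,4,5,6,7,9}; box has {1,2,4,5,6,7} → only 8 remains.
R2C6 = 3: row 2 has {1,2,6,7,8,9}; col 6 has {2,4,5,6,7,8,9}; box has {1,2,4,5,6,7,8} → only 3 remains.
R2C8 = 4: row 2 has {1,2,3,6,7,8,9}; col 8 has {1,3,5,7,9}; box has {1,3,5,6,7,8,9} → only 4 remains.
R3C3 = 1: row 3 has {2,3,4,5,6,7,8,9}; col 3 has {2,3,8,9}; box has {2,3,6,8,9} → only 1 remains.
R8C6 = 1: row 8 has {2,3,5,7}; col 6 has {2,3,4,5,6,7,8,9}; box has {2,3,4,5,9} → only 1 remains.
R1C5 = 9: row 1 has {1,3,5,6,8}; col 5 has {1,2,3,4,5}; box has {1,2,3,4,5,6,7,8} → only 9 remains.
R1C8 = 2: row 1 has {1,3,5,6,8,9}; col 8 has {1,3,4,5,7,9}; box has {1,3,4,5,6,7,8,9} → only 2 remains.
R2C1 = 5: row 2 has {1,2,3,4,6,7,8,9}; col 1 has {1,2,8}; box has {1,2,3,6,8,9} → only 5 remains.
R4C1 = 6: row 4 has {1,2,3,4,7,8,9}; col 1 has {1,2,5,8}; box has {1,2,3,4,7,8,9} → only 6 remains.
R4C3 = 5: row 4 has {1,2,3,4,6,7,8,9}; col 3 has {1,2,3,8,9}; box has {1,2,3,4,6,7,8,9} → only 5 remains.
R7C1 = 7: row 7 has {1,2,3,4,5,8,9}; col 1 has {1,2,5,6,8}; box has {1,2,5,8} → only 7 remains.
R7C5 = 6: row 7 has {1,2,3,4,5,7,8,9}; col 5 has {1,2,3,4,5,9}; box has {1,2,3,4,5,9} → only 6 remains.
R8C5 = 8: row 8 has {1,2,3,5,7}; col 5 has {1,2,3,4,5,6,9}; box has {1,2,3,4,5,6,9} → only 8 remains.
R8C8 = 6: row 8 has {1,2,3,5,7,8}; col 8 has {1,2,3,4,5,7,9}; box has {1,2,3,4,5,7,9} → only 6 remains.
R9C1 = 3: row 9 has {1,2,4,5,9}; col 1 has {1,2,5,6,7,8}; box has {1,2,5,7,8} → only 3 remains.
R9C3 = 6: row 9 has {1,2,3,4,5,9}; col 3 has {1,2,3,5,8,9}; box has {1,2,3,5,7,8} → only 6 remains.
R9C5 = 7: row 9 has {1,2,3,4,5,6,9}; col 5 has {1,2,3,4,5,6,8,9}; box has {1,2,3,4,5,6,8,9} → only 7 remains.
R9C8 = 8: row 9 has {1,2,3,4,5,6,7,9}; col 8 has {1,2,3,4,5,6,7,9}; box has {1,2,3,4,5,6,7,9} → only 8 remains.
R1C1 = 4: row 1 has {1,2,3,5,6,8,9}; col 1 has {1,2,3,5,6,7,8}; box has {1,2,3,5,6,8,9} → only 4 remains.
R1C3 = 7: row 1 has {1,2,3,4,5,6,8,9}; col 3 has {1,2,3,5,6,8,9}; box has {1,2,3,4,5,6,8,9} → only 7 remains.

437598621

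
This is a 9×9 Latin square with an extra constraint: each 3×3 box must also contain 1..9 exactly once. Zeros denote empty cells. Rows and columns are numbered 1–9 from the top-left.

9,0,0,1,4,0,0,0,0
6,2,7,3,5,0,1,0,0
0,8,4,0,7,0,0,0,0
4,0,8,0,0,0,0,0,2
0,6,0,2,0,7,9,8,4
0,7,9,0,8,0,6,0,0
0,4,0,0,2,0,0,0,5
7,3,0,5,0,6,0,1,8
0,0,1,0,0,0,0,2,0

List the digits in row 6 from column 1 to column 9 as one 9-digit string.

279485631

row 1, column 2 = 5: row 1 has {1,4,9}; col 2 has {2,3,4,6,7,8}; box has {2,4,6,7,8,9} → only 5 remains.
row 1, column 3 = 3: row 1 has {1,4,5,9}; col 3 has {1,4,7,8,9}; box has {2,4,5,6,7,8,9} → only 3 remains.
row 2, column 9 = 9: row 2 has {1,2,3,5,6,7}; col 9 has {2,4,5,8}; box has {1} → only 9 remains.
row 3, column 1 = 1: row 3 has {4,7,8}; col 1 has {4,6,7,9}; box has {2,3,4,5,6,7,8,9} → only 1 remains.
row 4, column 2 = 1: row 4 has {2,4,8}; col 2 has {2,3,4,5,6,7,8}; box has {4,6,7,8,9} → only 1 remains.
row 5, column 3 = 5: row 5 has {2,4,6,7,8,9}; col 3 has {1,3,4,7,8,9}; box has {1,4,6,7,8,9} → only 5 remains.
row 6, column 4 = 4: row 6 has {6,7,8,9}; col 4 has {1,2,3,5}; box has {2,7,8} → only 4 remains.
row 7, column 1 = 8: row 7 has {2,4,5}; col 1 has {1,4,6,7,9}; box has {1,3,4,7} → only 8 remains.
row 7, column 3 = 6: row 7 has {2,4,5,8}; col 3 has {1,3,4,5,7,8,9}; box has {1,3,4,7,8} → only 6 remains.
row 8, column 3 = 2: row 8 has {1,3,5,6,7,8}; col 3 has {1,3,4,5,6,7,8,9}; box has {1,3,4,6,7,8} → only 2 remains.
row 8, column 5 = 9: row 8 has {1,2,3,5,6,7,8}; col 5 has {2,4,5,7,8}; box has {2,5,6} → only 9 remains.
row 8, column 7 = 4: row 8 has {1,2,3,5,6,7,8,9}; col 7 has {1,6,9}; box has {1,2,5,8} → only 4 remains.
row 9, column 1 = 5: row 9 has {1,2}; col 1 has {1,4,6,7,8,9}; box has {1,2,3,4,6,7,8} → only 5 remains.
row 9, column 2 = 9: row 9 has {1,2,5}; col 2 has {1,2,3,4,5,6,7,8}; box has {1,2,3,4,5,6,7,8} → only 9 remains.
row 9, column 5 = 3: row 9 has {1,2,5,9}; col 5 has {2,4,5,7,8,9}; box has {2,5,6,9} → only 3 remains.
row 9, column 7 = 7: row 9 has {1,2,3,5,9}; col 7 has {1,4,6,9}; box has {1,2,4,5,8} → only 7 remains.
row 9, column 9 = 6: row 9 has {1,2,3,5,7,9}; col 9 has {2,4,5,8,9}; box has {1,2,4,5,7,8} → only 6 remains.
row 1, column 9 = 7: row 1 has {1,3,4,5,9}; col 9 has {2,4,5,6,8,9}; box has {1,9} → only 7 remains.
row 2, column 6 = 8: row 2 has {1,2,3,5,6,7,9}; col 6 has {6,7}; box has {1,3,4,5,7} → only 8 remains.
row 2, column 8 = 4: row 2 has {1,2,3,5,6,7,8,9}; col 8 has {1,2,8}; box has {1,7,9} → only 4 remains.
row 3, column 9 = 3: row 3 has {1,4,7,8}; col 9 has {2,4,5,6,7,8,9}; box has {1,4,7,9} → only 3 remains.
row 4, column 5 = 6: row 4 has {1,2,4,8}; col 5 has {2,3,4,5,7,8,9}; box has {2,4,7,8} → only 6 remains.
row 5, column 1 = 3: row 5 has {2,4,5,6,7,8,9}; col 1 has {1,4,5,6,7,8,9}; box has {1,4,5,6,7,8,9} → only 3 remains.
row 5, column 5 = 1: row 5 has {2,3,4,5,6,7,8,9}; col 5 has {2,3,4,5,6,7,8,9}; box has {2,4,6,7,8} → only 1 remains.
row 6, column 1 = 2: row 6 has {4,6,7,8,9}; col 1 has {1,3,4,5,6,7,8,9}; box has {1,3,4,5,6,7,8,9} → only 2 remains.
row 6, column 9 = 1: row 6 has {2,4,6,7,8,9}; col 9 has {2,3,4,5,6,7,8,9}; box has {2,4,6,8,9} → only 1 remains.
row 7, column 4 = 7: row 7 has {2,4,5,6,8}; col 4 has {1,2,3,4,5}; box has {2,3,5,6,9} → only 7 remains.
row 7, column 6 = 1: row 7 has {2,4,5,6,7,8}; col 6 has {6,7,8}; box has {2,3,5,6,7,9} → only 1 remains.
row 7, column 7 = 3: row 7 has {1,2,4,5,6,7,8}; col 7 has {1,4,6,7,9}; box has {1,2,4,5,6,7,8} → only 3 remains.
row 7, column 8 = 9: row 7 has {1,2,3,4,5,6,7,8}; col 8 has {1,2,4,8}; box has {1,2,3,4,5,6,7,8} → only 9 remains.
row 9, column 4 = 8: row 9 has {1,2,3,5,6,7,9}; col 4 has {1,2,3,4,5,7}; box has {1,2,3,5,6,7,9} → only 8 remains.
row 9, column 6 = 4: row 9 has {1,2,3,5,6,7,8,9}; col 6 has {1,6,7,8}; box has {1,2,3,5,6,7,8,9} → only 4 remains.
row 1, column 6 = 2: row 1 has {1,3,4,5,7,9}; col 6 has {1,4,6,7,8}; box has {1,3,4,5,7,8} → only 2 remains.
row 1, column 7 = 8: row 1 has {1,2,3,4,5,7,9}; col 7 has {1,3,4,6,7,9}; box has {1,3,4,7,9} → only 8 remains.
row 1, column 8 = 6: row 1 has {1,2,3,4,5,7,8,9}; col 8 has {1,2,4,8,9}; box has {1,3,4,7,8,9} → only 6 remains.
row 3, column 6 = 9: row 3 has {1,3,4,7,8}; col 6 has {1,2,4,6,7,8}; box has {1,2,3,4,5,7,8} → only 9 remains.
row 3, column 8 = 5: row 3 has {1,3,4,7,8,9}; col 8 has {1,2,4,6,8,9}; box has {1,3,4,6,7,8,9} → only 5 remains.
row 4, column 4 = 9: row 4 has {1,2,4,6,8}; col 4 has {1,2,3,4,5,7,8}; box has {1,2,4,6,7,8} → only 9 remains.
row 4, column 7 = 5: row 4 has {1,2,4,6,8,9}; col 7 has {1,3,4,6,7,8,9}; box has {1,2,4,6,8,9} → only 5 remains.
row 6, column 8 = 3: row 6 has {1,2,4,6,7,8,9}; col 8 has {1,2,4,5,6,8,9}; box has {1,2,4,5,6,8,9} → only 3 remains.
row 3, column 4 = 6: row 3 has {1,3,4,5,7,8,9}; col 4 has {1,2,3,4,5,7,8,9}; box has {1,2,3,4,5,7,8,9} → only 6 remains.
row 3, column 7 = 2: row 3 has {1,3,4,5,6,7,8,9}; col 7 has {1,3,4,5,6,7,8,9}; box has {1,3,4,5,6,7,8,9} → only 2 remains.
row 4, column 6 = 3: row 4 has {1,2,4,5,6,8,9}; col 6 has {1,2,4,6,7,8,9}; box has {1,2,4,6,7,8,9} → only 3 remains.
row 4, column 8 = 7: row 4 has {1,2,3,4,5,6,8,9}; col 8 has {1,2,3,4,5,6,8,9}; box has {1,2,3,4,5,6,8,9} → only 7 remains.
row 6, column 6 = 5: row 6 has {1,2,3,4,6,7,8,9}; col 6 has {1,2,3,4,6,7,8,9}; box has {1,2,3,4,6,7,8,9} → only 5 remains.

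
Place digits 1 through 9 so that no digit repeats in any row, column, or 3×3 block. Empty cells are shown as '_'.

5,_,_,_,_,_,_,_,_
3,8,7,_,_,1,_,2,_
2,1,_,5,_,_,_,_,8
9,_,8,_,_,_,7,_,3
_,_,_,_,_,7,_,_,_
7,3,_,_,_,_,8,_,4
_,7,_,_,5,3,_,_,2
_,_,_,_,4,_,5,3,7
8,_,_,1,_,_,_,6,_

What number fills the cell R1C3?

6

R9C9 = 9: row 9 has {1,6,8}; col 9 has {2,3,4,7,8}; box has {2,3,5,6,7} → only 9 remains.
R9C6 = 2: row 9 has {1,6,8,9}; col 6 has {1,3,7}; box has {1,3,4,5} → only 2 remains.
R9C7 = 4: row 9 has {1,2,6,8,9}; col 7 has {5,7,8}; box has {2,3,5,6,7,9} → only 4 remains.
R7C7 = 1: row 7 has {2,3,5,7}; col 7 has {4,5,7,8}; box has {2,3,4,5,6,7,9} → only 1 remains.
R7C8 = 8: row 7 has {1,2,3,5,7}; col 8 has {2,3,6}; box has {1,2,3,4,5,6,7,9} → only 8 remains.
R9C2 = 5: row 9 has {1,2,4,6,8,9}; col 2 has {1,3,7,8}; box has {7,8} → only 5 remains.
R9C3 = 3: row 9 has {1,2,4,5,6,8,9}; col 3 has {7,8}; box has {5,7,8} → only 3 remains.
R9C5 = 7: row 9 has {1,2,3,4,5,6,8,9}; col 5 has {4,5}; box has {1,2,3,4,5} → only 7 remains.
R2C4 = 4: in row 2, 4 can only go here (every other open cell in that row sees a 4).
R2C9 = 5: in row 2, 5 can only go here (every other open cell in that row sees a 5).
R3C8 = 7: in row 3, 7 can only go here (every other open cell in that row sees a 7).
R1C4 = 7: in row 1, 7 can only go here (every other open cell in that row sees a 7).
R1C5 = 2: in row 1, 2 can only go here (every other open cell in that row sees a 2).
R1C7 = 3: in row 1, 3 can only go here (every other open cell in that row sees a 3).
R1C6 = 8: in row 1, 8 can only go here (every other open cell in that row sees an 8).
R3C5 = 3: in row 3, 3 can only go here (every other open cell in that row sees a 3).
R3C3 = 4: in row 3, 4 can only go here (every other open cell in that row sees a 4).
R1C8 = 4: in row 1, 4 can only go here (every other open cell in that row sees a 4).
R1C9 = 1: in row 1, 1 can only go here (every other open cell in that row sees a 1).
R5C9 = 6: row 5 has {7}; col 9 has {1,2,3,4,5,7,8,9}; box has {3,4,7,8} → only 6 remains.
R5C4 = 3: in row 5, 3 can only go here (every other open cell in that row sees a 3).
R5C5 = 8: in row 5, 8 can only go here (every other open cell in that row sees an 8).
R7C1 = 4: in row 7, 4 can only go here (every other open cell in that row sees a 4).
R5C1 = 1: row 5 has {3,6,7,8}; col 1 has {2,3,4,5,7,8,9}; box has {3,7,8,9} → only 1 remains.
R8C1 = 6: row 8 has {3,4,5,7}; col 1 has {1,2,3,4,5,7,8,9}; box has {3,4,5,7,8} → only 6 remains.
R8C6 = 9: row 8 has {3,4,5,6,7}; col 6 has {1,2,3,7,8}; box has {1,2,3,4,5,7} → only 9 remains.
R3C6 = 6: row 3 has {1,2,3,4,5,7,8}; col 6 has {1,2,3,7,8,9}; box has {1,2,3,4,5,7,8} → only 6 remains.
R3C7 = 9: row 3 has {1,2,3,4,5,6,7,8}; col 7 has {1,3,4,5,7,8}; box has {1,2,3,4,5,7,8} → only 9 remains.
R5C7 = 2: row 5 has {1,3,6,7,8}; col 7 has {1,3,4,5,7,8,9}; box has {3,4,6,7,8} → only 2 remains.
R6C6 = 5: row 6 has {3,4,7,8}; col 6 has {1,2,3,6,7,8,9}; box has {3,7,8} → only 5 remains.
R7C3 = 9: row 7 has {1,2,3,4,5,7,8}; col 3 has {3,4,7,8}; box has {3,4,5,6,7,8} → only 9 remains.
R7C4 = 6: row 7 has {1,2,3,4,5,7,8,9}; col 4 has {1,3,4,5,7}; box has {1,2,3,4,5,7,9} → only 6 remains.
R8C2 = 2: row 8 has {3,4,5,6,7,9}; col 2 has {1,3,5,7,8}; box has {3,4,5,6,7,8,9} → only 2 remains.
R8C3 = 1: row 8 has {2,3,4,5,6,7,9}; col 3 has {3,4,7,8,9}; box has {2,3,4,5,6,7,8,9} → only 1 remains.
R8C4 = 8: row 8 has {1,2,3,4,5,6,7,9}; col 4 has {1,3,4,5,6,7}; box has {1,2,3,4,5,6,7,9} → only 8 remains.
R1C3 = 6: row 1 has {1,2,3,4,5,7,8}; col 3 has {1,3,4,7,8,9}; box has {1,2,3,4,5,7,8} → only 6 remains.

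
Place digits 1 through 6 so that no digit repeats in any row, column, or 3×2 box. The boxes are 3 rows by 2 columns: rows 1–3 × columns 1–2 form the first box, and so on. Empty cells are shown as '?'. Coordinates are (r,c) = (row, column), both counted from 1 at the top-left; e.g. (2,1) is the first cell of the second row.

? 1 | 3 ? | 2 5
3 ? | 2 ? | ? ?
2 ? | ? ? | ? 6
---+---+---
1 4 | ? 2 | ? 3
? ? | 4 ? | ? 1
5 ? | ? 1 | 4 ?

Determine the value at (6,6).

(2,5) = 1: row 2 has {2,3}; col 5 has {2,4}; box has {2,5,6} → only 1 remains.
(2,6) = 4: row 2 has {1,2,3}; col 6 has {1,3,5,6}; box has {1,2,5,6} → only 4 remains.
(3,2) = 5: row 3 has {2,6}; col 2 has {1,4}; box has {1,2,3} → only 5 remains.
(3,3) = 1: row 3 has {2,5,6}; col 3 has {2,3,4}; box has {2,3} → only 1 remains.
(3,4) = 4: row 3 has {1,2,5,6}; col 4 has {1,2}; box has {1,2,3} → only 4 remains.
(3,5) = 3: row 3 has {1,2,4,5,6}; col 5 has {1,2,4}; box has {1,2,4,5,6} → only 3 remains.
(5,1) = 6: row 5 has {1,4}; col 1 has {1,2,3,5}; box has {1,4,5} → only 6 remains.
(5,5) = 5: row 5 has {1,4,6}; col 5 has {1,2,3,4}; box has {1,3,4} → only 5 remains.
(6,3) = 6: row 6 has {1,4,5}; col 3 has {1,2,3,4}; box has {1,2,4} → only 6 remains.
(6,6) = 2: row 6 has {1,4,5,6}; col 6 has {1,3,4,5,6}; box has {1,3,4,5} → only 2 remains.

2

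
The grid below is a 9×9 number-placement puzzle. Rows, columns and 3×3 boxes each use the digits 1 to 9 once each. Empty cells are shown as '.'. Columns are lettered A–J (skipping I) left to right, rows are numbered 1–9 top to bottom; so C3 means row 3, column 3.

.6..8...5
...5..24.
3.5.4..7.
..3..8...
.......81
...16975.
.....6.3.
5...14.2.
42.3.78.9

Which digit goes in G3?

1

G8 = 6: row 8 has {1,2,4,5}; col 7 has {2,7,8}; box has {2,3,8,9} → only 6 remains.
J8 = 7: row 8 has {1,2,4,5,6}; col 9 has {1,5,9}; box has {2,3,6,8,9} → only 7 remains.
E9 = 5: row 9 has {2,3,4,7,8,9}; col 5 has {1,4,6,8}; box has {1,3,4,6,7} → only 5 remains.
H9 = 1: row 9 has {2,3,4,5,7,8,9}; col 8 has {2,3,4,5,7,8}; box has {2,3,6,7,8,9} → only 1 remains.
H1 = 9: row 1 has {5,6,8}; col 8 has {1,2,3,4,5,7,8}; box has {2,4,5,7} → only 9 remains.
G3 = 1: row 3 has {3,4,5,7}; col 7 has {2,6,7,8}; box has {2,4,5,7,9} → only 1 remains.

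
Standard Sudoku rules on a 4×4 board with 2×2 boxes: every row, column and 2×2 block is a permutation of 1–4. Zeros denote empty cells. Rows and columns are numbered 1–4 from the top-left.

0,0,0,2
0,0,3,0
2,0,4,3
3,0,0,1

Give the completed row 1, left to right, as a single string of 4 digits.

R1C3 = 1: row 1 has {2}; col 3 has {3,4}; box has {2,3} → only 1 remains.
R2C4 = 4: row 2 has {3}; col 4 has {1,2,3}; box has {1,2,3} → only 4 remains.
R3C2 = 1: row 3 has {2,3,4}; col 2 has {}; box has {2,3} → only 1 remains.
R4C2 = 4: row 4 has {1,3}; col 2 has {1}; box has {1,2,3} → only 4 remains.
R4C3 = 2: row 4 has {1,3,4}; col 3 has {1,3,4}; box has {1,3,4} → only 2 remains.
R1C1 = 4: row 1 has {1,2}; col 1 has {2,3}; box has {} → only 4 remains.
R1C2 = 3: row 1 has {1,2,4}; col 2 has {1,4}; box has {4} → only 3 remains.

4312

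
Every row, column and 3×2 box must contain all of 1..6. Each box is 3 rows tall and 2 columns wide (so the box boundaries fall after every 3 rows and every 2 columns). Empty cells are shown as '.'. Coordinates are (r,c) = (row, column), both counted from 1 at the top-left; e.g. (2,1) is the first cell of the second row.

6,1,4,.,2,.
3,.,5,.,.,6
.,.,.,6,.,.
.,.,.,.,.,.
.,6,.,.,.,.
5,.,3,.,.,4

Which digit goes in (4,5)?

5

(1,4) = 3 (sole candidate).
(1,6) = 5 (sole candidate).
(6,2) = 2 (sole candidate).
(6,4) = 1 (sole candidate).
(6,5) = 6 (sole candidate).
(2,2) = 4 (sole candidate).
(2,4) = 2 (sole candidate).
(2,5) = 1 (sole candidate).
(3,1) = 2 (sole candidate).
(3,2) = 5 (sole candidate).
(3,3) = 1 (sole candidate).
(3,6) = 3 (sole candidate).
(4,2) = 3 (sole candidate).
(4,5) = 5: row 4 has {3}; col 5 has {1,2,6}; box has {4,6} → only 5 remains.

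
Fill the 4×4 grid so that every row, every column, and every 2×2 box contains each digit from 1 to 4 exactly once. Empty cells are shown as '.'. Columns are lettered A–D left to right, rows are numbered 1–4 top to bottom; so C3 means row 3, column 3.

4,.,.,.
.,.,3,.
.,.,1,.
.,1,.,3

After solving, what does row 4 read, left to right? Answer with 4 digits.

2143

C1 = 2: row 1 has {4}; col 3 has {1,3}; box has {3} → only 2 remains.
D1 = 1: row 1 has {2,4}; col 4 has {3}; box has {2,3} → only 1 remains.
B2 = 2: row 2 has {3}; col 2 has {1}; box has {4} → only 2 remains.
D2 = 4: row 2 has {2,3}; col 4 has {1,3}; box has {1,2,3} → only 4 remains.
D3 = 2: row 3 has {1}; col 4 has {1,3,4}; box has {1,3} → only 2 remains.
A4 = 2: row 4 has {1,3}; col 1 has {4}; box has {1} → only 2 remains.
C4 = 4: row 4 has {1,2,3}; col 3 has {1,2,3}; box has {1,2,3} → only 4 remains.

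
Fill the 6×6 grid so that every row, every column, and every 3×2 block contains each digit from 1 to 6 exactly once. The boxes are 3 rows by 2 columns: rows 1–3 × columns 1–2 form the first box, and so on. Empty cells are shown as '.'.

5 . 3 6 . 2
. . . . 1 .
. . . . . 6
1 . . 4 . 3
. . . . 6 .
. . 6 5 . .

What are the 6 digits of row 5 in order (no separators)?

r1c5 = 4 (sole candidate).
r2c4 = 2 (sole candidate).
r2c6 = 5 (sole candidate).
r3c4 = 1 (sole candidate).
r3c5 = 3 (sole candidate).
r4c3 = 2 (sole candidate).
r4c5 = 5 (sole candidate).
r5c3 = 1: row 5 has {6}; col 3 has {2,3,6}; box has {2,4,5,6} → only 1 remains.
r5c4 = 3: row 5 has {1,6}; col 4 has {1,2,4,5,6}; box has {1,2,4,5,6} → only 3 remains.
r5c6 = 4: row 5 has {1,3,6}; col 6 has {2,3,5,6}; box has {3,5,6} → only 4 remains.
r6c5 = 2 (sole candidate).
r6c6 = 1 (sole candidate).
r1c2 = 1 (sole candidate).
r2c3 = 4 (sole candidate).
r3c3 = 5 (sole candidate).
r4c2 = 6 (sole candidate).
r5c1 = 2: row 5 has {1,3,4,6}; col 1 has {1,5}; box has {1,6} → only 2 remains.
r5c2 = 5: row 5 has {1,2,3,4,6}; col 2 has {1,6}; box has {1,2,6} → only 5 remains.

251364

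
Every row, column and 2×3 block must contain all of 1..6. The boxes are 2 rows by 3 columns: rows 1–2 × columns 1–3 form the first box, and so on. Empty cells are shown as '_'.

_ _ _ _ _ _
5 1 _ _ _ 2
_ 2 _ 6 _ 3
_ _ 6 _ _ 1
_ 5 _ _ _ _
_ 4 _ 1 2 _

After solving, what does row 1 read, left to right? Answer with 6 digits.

362514

R4C2 = 3: row 4 has {1,6}; col 2 has {1,2,4,5}; box has {2,6} → only 3 remains.
R6C3 = 3: row 6 has {1,2,4}; col 3 has {6}; box has {4,5} → only 3 remains.
R1C2 = 6: row 1 has {}; col 2 has {1,2,3,4,5}; box has {1,5} → only 6 remains.
R2C3 = 4: row 2 has {1,2,5}; col 3 has {3,6}; box has {1,5,6} → only 4 remains.
R2C4 = 3: row 2 has {1,2,4,5}; col 4 has {1,6}; box has {2} → only 3 remains.
R2C5 = 6: row 2 has {1,2,3,4,5}; col 5 has {2}; box has {2,3} → only 6 remains.
R4C1 = 4: row 4 has {1,3,6}; col 1 has {5}; box has {2,3,6} → only 4 remains.
R4C5 = 5: row 4 has {1,3,4,6}; col 5 has {2,6}; box has {1,3,6} → only 5 remains.
R5C4 = 4: row 5 has {5}; col 4 has {1,3,6}; box has {1,2} → only 4 remains.
R5C5 = 3: row 5 has {4,5}; col 5 has {2,5,6}; box has {1,2,4} → only 3 remains.
R5C6 = 6: row 5 has {3,4,5}; col 6 has {1,2,3}; box has {1,2,3,4} → only 6 remains.
R6C1 = 6: row 6 has {1,2,3,4}; col 1 has {4,5}; box has {3,4,5} → only 6 remains.
R6C6 = 5: row 6 has {1,2,3,4,6}; col 6 has {1,2,3,6}; box has {1,2,3,4,6} → only 5 remains.
R1C3 = 2: row 1 has {6}; col 3 has {3,4,6}; box has {1,4,5,6} → only 2 remains.
R1C4 = 5: row 1 has {2,6}; col 4 has {1,3,4,6}; box has {2,3,6} → only 5 remains.
R1C6 = 4: row 1 has {2,5,6}; col 6 has {1,2,3,5,6}; box has {2,3,5,6} → only 4 remains.
R3C1 = 1: row 3 has {2,3,6}; col 1 has {4,5,6}; box has {2,3,4,6} → only 1 remains.
R3C3 = 5: row 3 has {1,2,3,6}; col 3 has {2,3,4,6}; box has {1,2,3,4,6} → only 5 remains.
R3C5 = 4: row 3 has {1,2,3,5,6}; col 5 has {2,3,5,6}; box has {1,3,5,6} → only 4 remains.
R4C4 = 2: row 4 has {1,3,4,5,6}; col 4 has {1,3,4,5,6}; box has {1,3,4,5,6} → only 2 remains.
R5C1 = 2: row 5 has {3,4,5,6}; col 1 has {1,4,5,6}; box has {3,4,5,6} → only 2 remains.
R5C3 = 1: row 5 has {2,3,4,5,6}; col 3 has {2,3,4,5,6}; box has {2,3,4,5,6} → only 1 remains.
R1C1 = 3: row 1 has {2,4,5,6}; col 1 has {1,2,4,5,6}; box has {1,2,4,5,6} → only 3 remains.
R1C5 = 1: row 1 has {2,3,4,5,6}; col 5 has {2,3,4,5,6}; box has {2,3,4,5,6} → only 1 remains.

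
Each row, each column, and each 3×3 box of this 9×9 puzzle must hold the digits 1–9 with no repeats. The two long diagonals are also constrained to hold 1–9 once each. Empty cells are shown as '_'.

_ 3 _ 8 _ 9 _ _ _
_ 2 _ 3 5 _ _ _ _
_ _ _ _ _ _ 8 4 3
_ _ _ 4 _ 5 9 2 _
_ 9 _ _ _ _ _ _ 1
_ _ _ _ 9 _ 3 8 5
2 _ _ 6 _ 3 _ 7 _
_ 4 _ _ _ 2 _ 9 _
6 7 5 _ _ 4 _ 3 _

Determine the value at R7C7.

R2C8 = 1: row 2 has {2,3,5}; col 8 has {2,3,4,7,8,9}; box has {3,4,8}; anti-diagonal has {4,5,6,8} → only 1 remains.
R5C8 = 6: row 5 has {1,9}; col 8 has {1,2,3,4,7,8,9}; box has {1,2,3,5,8,9} → only 6 remains.
R7C3 = 9: row 7 has {2,3,6,7}; col 3 has {5}; box has {2,4,5,6,7}; anti-diagonal has {1,4,5,6,8} → only 9 remains.
R9C9 = 8: row 9 has {3,4,5,6,7}; col 9 has {1,3,5}; box has {3,7,9}; main diagonal has {2,4,9} → only 8 remains.
R1C8 = 5: row 1 has {3,8,9}; col 8 has {1,2,3,4,6,7,8,9}; box has {1,3,4,8} → only 5 remains.
R4C9 = 7: row 4 has {2,4,5,9}; col 9 has {1,3,5,8}; box has {1,2,3,5,6,8,9} → only 7 remains.
R5C7 = 4: row 5 has {1,6,9}; col 7 has {3,8,9}; box has {1,2,3,5,6,7,8,9} → only 4 remains.
R7C9 = 4: row 7 has {2,3,6,7,9}; col 9 has {1,3,5,7,8}; box has {3,7,8,9} → only 4 remains.
R8C9 = 6: row 8 has {2,4,9}; col 9 has {1,3,4,5,7,8}; box has {3,4,7,8,9} → only 6 remains.
R9C5 = 1: row 9 has {3,4,5,6,7,8}; col 5 has {5,9}; box has {2,3,4,6} → only 1 remains.
R9C7 = 2: row 9 has {1,3,4,5,6,7,8}; col 7 has {3,4,8,9}; box has {3,4,6,7,8,9} → only 2 remains.
R1C9 = 2: row 1 has {3,5,8,9}; col 9 has {1,3,4,5,6,7,8}; box has {1,3,4,5,8}; anti-diagonal has {1,4,5,6,8,9} → only 2 remains.
R2C9 = 9: row 2 has {1,2,3,5}; col 9 has {1,2,3,4,5,6,7,8}; box has {1,2,3,4,5,8} → only 9 remains.
R6C4 = 7: row 6 has {3,5,8,9}; col 4 has {3,4,6,8}; box has {4,5,9}; anti-diagonal has {1,2,4,5,6,8,9} → only 7 remains.
R7C5 = 8: row 7 has {2,3,4,6,7,9}; col 5 has {1,5,9}; box has {1,2,3,4,6} → only 8 remains.
R8C4 = 5: row 8 has {2,4,6,9}; col 4 has {3,4,6,7,8}; box has {1,2,3,4,6,8} → only 5 remains.
R8C5 = 7: row 8 has {2,4,5,6,9}; col 5 has {1,5,8,9}; box has {1,2,3,4,5,6,8} → only 7 remains.
R8C7 = 1: row 8 has {2,4,5,6,7,9}; col 7 has {2,3,4,8,9}; box has {2,3,4,6,7,8,9} → only 1 remains.
R9C4 = 9: row 9 has {1,2,3,4,5,6,7,8}; col 4 has {3,4,5,6,7,8}; box has {1,2,3,4,5,6,7,8} → only 9 remains.
R5C4 = 2: row 5 has {1,4,6,9}; col 4 has {3,4,5,6,7,8,9}; box has {4,5,7,9} → only 2 remains.
R5C5 = 3: row 5 has {1,2,4,6,9}; col 5 has {1,5,7,8,9}; box has {2,4,5,7,9}; main diagonal has {2,4,8,9}; anti-diagonal has {1,2,4,5,6,7,8,9} → only 3 remains.
R5C6 = 8: row 5 has {1,2,3,4,6,9}; col 6 has {2,3,4,5,9}; box has {2,3,4,5,7,9} → only 8 remains.
R7C2 = 1: row 7 has {2,3,4,6,7,8,9}; col 2 has {2,3,4,7,9}; box has {2,4,5,6,7,9} → only 1 remains.
R7C7 = 5: row 7 has {1,2,3,4,6,7,8,9}; col 7 has {1,2,3,4,8,9}; box has {1,2,3,4,6,7,8,9}; main diagonal has {2,3,4,8,9} → only 5 remains.

5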